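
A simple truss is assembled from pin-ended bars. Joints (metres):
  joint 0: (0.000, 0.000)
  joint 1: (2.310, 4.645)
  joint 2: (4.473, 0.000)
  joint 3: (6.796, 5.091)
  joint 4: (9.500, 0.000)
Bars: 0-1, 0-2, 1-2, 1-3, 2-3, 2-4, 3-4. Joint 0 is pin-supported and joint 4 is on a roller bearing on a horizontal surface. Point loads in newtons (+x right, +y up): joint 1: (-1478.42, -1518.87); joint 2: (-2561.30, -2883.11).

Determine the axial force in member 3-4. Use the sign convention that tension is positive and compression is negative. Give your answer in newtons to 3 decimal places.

-1136.767

N=5 nodes, M=7 members, R=3 reactions → 2N=10, M+R=10
member 0 (0-1): L=5.1877, (cx,cy)=(0.4453,0.8954)
member 1 (0-2): L=4.4730, (cx,cy)=(1.0000,0.0000)
member 2 (1-2): L=5.1239, (cx,cy)=(0.4221,-0.9065)
member 3 (1-3): L=4.5081, (cx,cy)=(0.9951,0.0989)
member 4 (2-3): L=5.5959, (cx,cy)=(0.4151,0.9098)
member 5 (2-4): L=5.0270, (cx,cy)=(1.0000,0.0000)
member 6 (3-4): L=5.7645, (cx,cy)=(0.4691,-0.8832)
solve A·x = −loads:
  F[0-1] = -3795.0377 N (compression)
  F[0-2] = -2349.8470 N (compression)
  F[1-2] = +1959.0302 N (tension)
  F[1-3] = -1043.5526 N (compression)
  F[2-3] = +1217.0019 N (tension)
  F[2-4] = +533.2288 N (tension)
  F[3-4] = -1136.7669 N (compression)
  Rx@0 = +4039.7200 N
  Ry@0 = +3398.0348 N
  Ry@4 = +1003.9452 N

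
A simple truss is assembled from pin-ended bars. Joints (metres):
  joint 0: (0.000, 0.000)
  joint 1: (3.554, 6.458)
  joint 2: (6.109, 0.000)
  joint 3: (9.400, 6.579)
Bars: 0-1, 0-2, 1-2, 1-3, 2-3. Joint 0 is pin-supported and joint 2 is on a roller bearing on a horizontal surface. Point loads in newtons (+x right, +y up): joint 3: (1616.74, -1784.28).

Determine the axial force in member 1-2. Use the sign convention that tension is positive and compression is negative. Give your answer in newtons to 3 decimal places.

N=4 nodes, M=5 members, R=3 reactions → 2N=8, M+R=8
member 0 (0-1): L=7.3713, (cx,cy)=(0.4821,0.8761)
member 1 (0-2): L=6.1090, (cx,cy)=(1.0000,0.0000)
member 2 (1-2): L=6.9451, (cx,cy)=(0.3679,-0.9299)
member 3 (1-3): L=5.8473, (cx,cy)=(0.9998,0.0207)
member 4 (2-3): L=7.3562, (cx,cy)=(0.4474,0.8943)
solve A·x = −loads:
  F[0-1] = +3084.5270 N (tension)
  F[0-2] = +129.5740 N (tension)
  F[1-2] = -2849.7095 N (compression)
  F[1-3] = +2536.0820 N (tension)
  F[2-3] = -2053.7478 N (compression)
  Rx@0 = -1616.7400 N
  Ry@0 = -2702.3405 N
  Ry@2 = +4486.6205 N

-2849.710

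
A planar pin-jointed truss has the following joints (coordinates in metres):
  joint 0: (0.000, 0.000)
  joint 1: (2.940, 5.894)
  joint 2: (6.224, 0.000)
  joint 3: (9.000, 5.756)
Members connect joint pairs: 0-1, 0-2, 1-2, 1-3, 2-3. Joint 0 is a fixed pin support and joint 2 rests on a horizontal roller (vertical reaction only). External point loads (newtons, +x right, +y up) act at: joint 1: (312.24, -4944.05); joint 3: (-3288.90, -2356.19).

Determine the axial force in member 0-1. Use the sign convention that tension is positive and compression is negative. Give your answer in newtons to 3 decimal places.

N=4 nodes, M=5 members, R=3 reactions → 2N=8, M+R=8
member 0 (0-1): L=6.5866, (cx,cy)=(0.4464,0.8949)
member 1 (0-2): L=6.2240, (cx,cy)=(1.0000,0.0000)
member 2 (1-2): L=6.7471, (cx,cy)=(0.4867,-0.8736)
member 3 (1-3): L=6.0616, (cx,cy)=(0.9997,-0.0228)
member 4 (2-3): L=6.3904, (cx,cy)=(0.4344,0.9007)
solve A·x = −loads:
  F[0-1] = -4809.3658 N (compression)
  F[0-2] = -829.9362 N (compression)
  F[1-2] = -677.5687 N (compression)
  F[1-3] = -2129.7263 N (compression)
  F[2-3] = -2669.7249 N (compression)
  Rx@0 = +2976.6600 N
  Ry@0 = +4303.6701 N
  Ry@2 = +2996.5699 N

-4809.366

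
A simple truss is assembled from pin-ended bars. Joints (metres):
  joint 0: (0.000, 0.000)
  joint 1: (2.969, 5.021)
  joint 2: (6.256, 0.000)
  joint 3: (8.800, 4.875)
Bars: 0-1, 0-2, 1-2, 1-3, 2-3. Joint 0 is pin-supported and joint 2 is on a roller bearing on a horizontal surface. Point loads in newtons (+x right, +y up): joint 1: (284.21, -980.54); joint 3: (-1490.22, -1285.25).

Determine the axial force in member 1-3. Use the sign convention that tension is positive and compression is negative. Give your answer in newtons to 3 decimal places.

N=4 nodes, M=5 members, R=3 reactions → 2N=8, M+R=8
member 0 (0-1): L=5.8331, (cx,cy)=(0.5090,0.8608)
member 1 (0-2): L=6.2560, (cx,cy)=(1.0000,0.0000)
member 2 (1-2): L=6.0012, (cx,cy)=(0.5477,-0.8367)
member 3 (1-3): L=5.8328, (cx,cy)=(0.9997,-0.0250)
member 4 (2-3): L=5.4989, (cx,cy)=(0.4626,0.8865)
solve A·x = −loads:
  F[0-1] = -1075.4258 N (compression)
  F[0-2] = -658.6299 N (compression)
  F[1-2] = -41.3401 N (compression)
  F[1-3] = -809.2008 N (compression)
  F[2-3] = -1472.5745 N (compression)
  Rx@0 = +1206.0100 N
  Ry@0 = +925.6974 N
  Ry@2 = +1340.0926 N

-809.201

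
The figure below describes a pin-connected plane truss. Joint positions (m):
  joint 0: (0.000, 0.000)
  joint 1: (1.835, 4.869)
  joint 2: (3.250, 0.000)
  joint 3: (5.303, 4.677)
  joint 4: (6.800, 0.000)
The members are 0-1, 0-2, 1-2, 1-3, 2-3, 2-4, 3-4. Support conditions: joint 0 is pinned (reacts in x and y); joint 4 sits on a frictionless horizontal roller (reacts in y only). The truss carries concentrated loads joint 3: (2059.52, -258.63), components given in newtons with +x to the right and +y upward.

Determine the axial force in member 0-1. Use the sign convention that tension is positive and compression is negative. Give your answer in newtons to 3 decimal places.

1452.938

N=5 nodes, M=7 members, R=3 reactions → 2N=10, M+R=10
member 0 (0-1): L=5.2033, (cx,cy)=(0.3527,0.9358)
member 1 (0-2): L=3.2500, (cx,cy)=(1.0000,0.0000)
member 2 (1-2): L=5.0704, (cx,cy)=(0.2791,-0.9603)
member 3 (1-3): L=3.4733, (cx,cy)=(0.9985,-0.0553)
member 4 (2-3): L=5.1078, (cx,cy)=(0.4019,0.9157)
member 5 (2-4): L=3.5500, (cx,cy)=(1.0000,0.0000)
member 6 (3-4): L=4.9107, (cx,cy)=(0.3048,-0.9524)
solve A·x = −loads:
  F[0-1] = +1452.9384 N (tension)
  F[0-2] = +1547.1261 N (tension)
  F[1-2] = -1469.0156 N (compression)
  F[1-3] = +923.7622 N (tension)
  F[2-3] = +1540.5749 N (tension)
  F[2-4] = +517.9547 N (tension)
  F[3-4] = -1699.0910 N (compression)
  Rx@0 = -2059.5200 N
  Ry@0 = -1359.5891 N
  Ry@4 = +1618.2191 N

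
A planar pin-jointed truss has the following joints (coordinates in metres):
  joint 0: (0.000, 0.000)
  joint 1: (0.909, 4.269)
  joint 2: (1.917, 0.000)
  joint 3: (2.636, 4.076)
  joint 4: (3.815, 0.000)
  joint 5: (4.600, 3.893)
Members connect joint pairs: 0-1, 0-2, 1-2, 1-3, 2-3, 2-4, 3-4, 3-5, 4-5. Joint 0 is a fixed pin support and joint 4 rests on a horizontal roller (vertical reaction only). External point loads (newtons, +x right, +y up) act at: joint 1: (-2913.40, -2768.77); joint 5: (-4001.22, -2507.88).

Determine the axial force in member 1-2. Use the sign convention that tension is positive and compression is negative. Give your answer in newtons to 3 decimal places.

N=6 nodes, M=9 members, R=3 reactions → 2N=12, M+R=12
member 0 (0-1): L=4.3647, (cx,cy)=(0.2083,0.9781)
member 1 (0-2): L=1.9170, (cx,cy)=(1.0000,0.0000)
member 2 (1-2): L=4.3864, (cx,cy)=(0.2298,-0.9732)
member 3 (1-3): L=1.7378, (cx,cy)=(0.9938,-0.1111)
member 4 (2-3): L=4.1389, (cx,cy)=(0.1737,0.9848)
member 5 (2-4): L=1.8980, (cx,cy)=(1.0000,0.0000)
member 6 (3-4): L=4.2431, (cx,cy)=(0.2779,-0.9606)
member 7 (3-5): L=1.9725, (cx,cy)=(0.9957,-0.0928)
member 8 (4-5): L=3.9714, (cx,cy)=(0.1977,0.9803)
solve A·x = −loads:
  F[0-1] = -9136.4845 N (compression)
  F[0-2] = -5011.8417 N (compression)
  F[1-2] = +6389.5308 N (tension)
  F[1-3] = -460.5525 N (compression)
  F[2-3] = -6314.5389 N (compression)
  F[2-4] = -2446.5777 N (compression)
  F[3-4] = +6753.0062 N (tension)
  F[3-5] = -3445.9183 N (compression)
  F[4-5] = -2884.4885 N (compression)
  Rx@0 = +6914.6200 N
  Ry@0 = +8936.1504 N
  Ry@4 = -3659.5004 N

6389.531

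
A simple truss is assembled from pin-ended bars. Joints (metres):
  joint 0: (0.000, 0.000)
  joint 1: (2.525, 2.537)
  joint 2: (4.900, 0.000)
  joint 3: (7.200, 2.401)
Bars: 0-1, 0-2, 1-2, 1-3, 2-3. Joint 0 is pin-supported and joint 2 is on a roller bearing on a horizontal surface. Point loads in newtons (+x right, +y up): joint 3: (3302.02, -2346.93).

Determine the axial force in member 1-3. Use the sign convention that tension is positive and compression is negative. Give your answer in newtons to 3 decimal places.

5402.033

N=4 nodes, M=5 members, R=3 reactions → 2N=8, M+R=8
member 0 (0-1): L=3.5794, (cx,cy)=(0.7054,0.7088)
member 1 (0-2): L=4.9000, (cx,cy)=(1.0000,0.0000)
member 2 (1-2): L=3.4752, (cx,cy)=(0.6834,-0.7300)
member 3 (1-3): L=4.6770, (cx,cy)=(0.9996,-0.0291)
member 4 (2-3): L=3.3249, (cx,cy)=(0.6918,0.7221)
solve A·x = −loads:
  F[0-1] = +3837.0241 N (tension)
  F[0-2] = +595.2737 N (tension)
  F[1-2] = -3940.5112 N (compression)
  F[1-3] = +5402.0331 N (tension)
  F[2-3] = -3032.4731 N (compression)
  Rx@0 = -3302.0200 N
  Ry@0 = -2719.6100 N
  Ry@2 = +5066.5400 N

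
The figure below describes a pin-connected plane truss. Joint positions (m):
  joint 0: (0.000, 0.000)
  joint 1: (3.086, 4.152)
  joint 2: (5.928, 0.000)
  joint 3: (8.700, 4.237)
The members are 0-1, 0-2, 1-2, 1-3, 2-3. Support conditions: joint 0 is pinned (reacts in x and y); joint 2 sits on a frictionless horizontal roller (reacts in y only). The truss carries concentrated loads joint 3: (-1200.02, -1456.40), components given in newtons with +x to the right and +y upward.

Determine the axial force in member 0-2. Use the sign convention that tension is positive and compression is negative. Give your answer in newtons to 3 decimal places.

-1068.703

N=4 nodes, M=5 members, R=3 reactions → 2N=8, M+R=8
member 0 (0-1): L=5.1732, (cx,cy)=(0.5965,0.8026)
member 1 (0-2): L=5.9280, (cx,cy)=(1.0000,0.0000)
member 2 (1-2): L=5.0315, (cx,cy)=(0.5648,-0.8252)
member 3 (1-3): L=5.6146, (cx,cy)=(0.9999,0.0151)
member 4 (2-3): L=5.0632, (cx,cy)=(0.5475,0.8368)
solve A·x = −loads:
  F[0-1] = -220.1340 N (compression)
  F[0-2] = -1068.7034 N (compression)
  F[1-2] = +209.5218 N (tension)
  F[1-3] = -249.6917 N (compression)
  F[2-3] = -1735.8810 N (compression)
  Rx@0 = +1200.0200 N
  Ry@0 = +176.6775 N
  Ry@2 = +1279.7225 N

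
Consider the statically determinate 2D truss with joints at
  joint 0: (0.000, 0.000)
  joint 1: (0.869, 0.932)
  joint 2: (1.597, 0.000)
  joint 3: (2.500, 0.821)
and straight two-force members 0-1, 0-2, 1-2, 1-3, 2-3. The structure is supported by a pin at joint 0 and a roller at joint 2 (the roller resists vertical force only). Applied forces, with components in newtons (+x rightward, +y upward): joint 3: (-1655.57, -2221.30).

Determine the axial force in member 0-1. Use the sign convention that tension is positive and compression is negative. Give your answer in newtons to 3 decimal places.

553.588

N=4 nodes, M=5 members, R=3 reactions → 2N=8, M+R=8
member 0 (0-1): L=1.2743, (cx,cy)=(0.6820,0.7314)
member 1 (0-2): L=1.5970, (cx,cy)=(1.0000,0.0000)
member 2 (1-2): L=1.1826, (cx,cy)=(0.6156,-0.7881)
member 3 (1-3): L=1.6348, (cx,cy)=(0.9977,-0.0679)
member 4 (2-3): L=1.2204, (cx,cy)=(0.7399,0.6727)
solve A·x = −loads:
  F[0-1] = +553.5878 N (tension)
  F[0-2] = -2033.0918 N (compression)
  F[1-2] = -577.0496 N (compression)
  F[1-3] = +734.4360 N (tension)
  F[2-3] = -3227.8705 N (compression)
  Rx@0 = +1655.5700 N
  Ry@0 = -404.8910 N
  Ry@2 = +2626.1910 N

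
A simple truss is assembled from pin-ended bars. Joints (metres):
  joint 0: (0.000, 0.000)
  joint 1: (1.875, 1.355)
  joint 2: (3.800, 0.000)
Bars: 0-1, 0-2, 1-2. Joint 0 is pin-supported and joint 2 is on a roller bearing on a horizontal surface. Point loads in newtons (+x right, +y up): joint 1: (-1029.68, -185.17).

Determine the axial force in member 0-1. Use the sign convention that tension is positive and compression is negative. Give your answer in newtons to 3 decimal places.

-786.997

N=3 nodes, M=3 members, R=3 reactions → 2N=6, M+R=6
member 0 (0-1): L=2.3134, (cx,cy)=(0.8105,0.5857)
member 1 (0-2): L=3.8000, (cx,cy)=(1.0000,0.0000)
member 2 (1-2): L=2.3541, (cx,cy)=(0.8177,-0.5756)
solve A·x = −loads:
  F[0-1] = -786.9967 N (compression)
  F[0-2] = -391.8127 N (compression)
  F[1-2] = +479.1454 N (tension)
  Rx@0 = +1029.6800 N
  Ry@0 = +460.9654 N
  Ry@2 = -275.7954 N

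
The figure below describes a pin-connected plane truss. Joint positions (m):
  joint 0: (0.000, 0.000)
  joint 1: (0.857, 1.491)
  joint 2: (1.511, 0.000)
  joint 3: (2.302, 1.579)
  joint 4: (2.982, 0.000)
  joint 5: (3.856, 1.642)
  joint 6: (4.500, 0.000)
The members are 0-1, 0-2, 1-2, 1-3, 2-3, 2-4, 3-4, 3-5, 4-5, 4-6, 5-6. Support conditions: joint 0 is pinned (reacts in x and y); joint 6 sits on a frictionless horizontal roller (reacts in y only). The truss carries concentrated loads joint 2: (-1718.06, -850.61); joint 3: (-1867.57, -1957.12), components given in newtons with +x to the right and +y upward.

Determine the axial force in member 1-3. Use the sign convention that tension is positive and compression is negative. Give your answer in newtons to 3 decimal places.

-2152.039

N=7 nodes, M=11 members, R=3 reactions → 2N=14, M+R=14
member 0 (0-1): L=1.7197, (cx,cy)=(0.4983,0.8670)
member 1 (0-2): L=1.5110, (cx,cy)=(1.0000,0.0000)
member 2 (1-2): L=1.6281, (cx,cy)=(0.4017,-0.9158)
member 3 (1-3): L=1.4477, (cx,cy)=(0.9982,0.0608)
member 4 (2-3): L=1.7660, (cx,cy)=(0.4479,0.8941)
member 5 (2-4): L=1.4710, (cx,cy)=(1.0000,0.0000)
member 6 (3-4): L=1.7192, (cx,cy)=(0.3955,-0.9185)
member 7 (3-5): L=1.5553, (cx,cy)=(0.9992,0.0405)
member 8 (4-5): L=1.8601, (cx,cy)=(0.4699,0.8827)
member 9 (4-6): L=1.5180, (cx,cy)=(1.0000,0.0000)
member 10 (5-6): L=1.7638, (cx,cy)=(0.3651,-0.9310)
solve A·x = −loads:
  F[0-1] = -2510.1249 N (compression)
  F[0-2] = -2334.7618 N (compression)
  F[1-2] = +2233.5497 N (tension)
  F[1-3] = -2152.0394 N (compression)
  F[2-3] = -1336.3595 N (compression)
  F[2-4] = +879.0357 N (tension)
  F[3-4] = -713.8877 N (compression)
  F[3-5] = -597.1595 N (compression)
  F[4-5] = +742.7687 N (tension)
  F[4-6] = +247.6702 N (tension)
  F[5-6] = -678.3141 N (compression)
  Rx@0 = +3585.6300 N
  Ry@0 = +2176.2480 N
  Ry@6 = +631.4820 N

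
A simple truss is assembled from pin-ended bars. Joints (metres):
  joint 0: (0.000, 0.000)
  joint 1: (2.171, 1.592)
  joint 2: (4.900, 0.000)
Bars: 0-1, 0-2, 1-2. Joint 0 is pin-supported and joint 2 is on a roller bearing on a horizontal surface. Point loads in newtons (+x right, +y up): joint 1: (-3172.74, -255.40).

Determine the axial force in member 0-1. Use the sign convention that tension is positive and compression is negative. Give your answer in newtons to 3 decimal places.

-1983.705

N=3 nodes, M=3 members, R=3 reactions → 2N=6, M+R=6
member 0 (0-1): L=2.6922, (cx,cy)=(0.8064,0.5913)
member 1 (0-2): L=4.9000, (cx,cy)=(1.0000,0.0000)
member 2 (1-2): L=3.1594, (cx,cy)=(0.8638,-0.5039)
solve A·x = −loads:
  F[0-1] = -1983.7047 N (compression)
  F[0-2] = -1573.0472 N (compression)
  F[1-2] = +1821.1467 N (tension)
  Rx@0 = +3172.7400 N
  Ry@0 = +1173.0589 N
  Ry@2 = -917.6589 N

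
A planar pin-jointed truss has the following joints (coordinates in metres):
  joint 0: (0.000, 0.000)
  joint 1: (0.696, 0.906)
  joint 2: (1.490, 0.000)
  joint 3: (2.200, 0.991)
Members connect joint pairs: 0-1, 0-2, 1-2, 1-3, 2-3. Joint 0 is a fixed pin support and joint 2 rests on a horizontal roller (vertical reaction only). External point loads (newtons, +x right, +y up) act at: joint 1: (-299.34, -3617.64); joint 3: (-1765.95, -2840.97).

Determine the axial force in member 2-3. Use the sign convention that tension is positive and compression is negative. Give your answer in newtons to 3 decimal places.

-3514.377

N=4 nodes, M=5 members, R=3 reactions → 2N=8, M+R=8
member 0 (0-1): L=1.1425, (cx,cy)=(0.6092,0.7930)
member 1 (0-2): L=1.4900, (cx,cy)=(1.0000,0.0000)
member 2 (1-2): L=1.2047, (cx,cy)=(0.6591,-0.7521)
member 3 (1-3): L=1.5064, (cx,cy)=(0.9984,0.0564)
member 4 (2-3): L=1.2191, (cx,cy)=(0.5824,0.8129)
solve A·x = −loads:
  F[0-1] = -2434.4932 N (compression)
  F[0-2] = -582.1894 N (compression)
  F[1-2] = -2222.1310 N (compression)
  F[1-3] = +281.2764 N (tension)
  F[2-3] = -3514.3767 N (compression)
  Rx@0 = +2065.2900 N
  Ry@0 = +1930.5879 N
  Ry@2 = +4528.0221 N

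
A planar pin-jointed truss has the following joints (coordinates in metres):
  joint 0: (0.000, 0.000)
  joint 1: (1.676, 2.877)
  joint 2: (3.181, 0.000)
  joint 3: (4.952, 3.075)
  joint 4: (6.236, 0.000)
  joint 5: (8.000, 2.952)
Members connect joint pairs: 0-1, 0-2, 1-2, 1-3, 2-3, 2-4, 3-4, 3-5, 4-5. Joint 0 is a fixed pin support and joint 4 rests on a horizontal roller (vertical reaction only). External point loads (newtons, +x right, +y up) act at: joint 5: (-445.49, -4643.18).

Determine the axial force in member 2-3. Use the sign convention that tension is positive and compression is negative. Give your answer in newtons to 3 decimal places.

N=6 nodes, M=9 members, R=3 reactions → 2N=12, M+R=12
member 0 (0-1): L=3.3296, (cx,cy)=(0.5034,0.8641)
member 1 (0-2): L=3.1810, (cx,cy)=(1.0000,0.0000)
member 2 (1-2): L=3.2469, (cx,cy)=(0.4635,-0.8861)
member 3 (1-3): L=3.2820, (cx,cy)=(0.9982,0.0603)
member 4 (2-3): L=3.5485, (cx,cy)=(0.4991,0.8666)
member 5 (2-4): L=3.0550, (cx,cy)=(1.0000,0.0000)
member 6 (3-4): L=3.3323, (cx,cy)=(0.3853,-0.9228)
member 7 (3-5): L=3.0505, (cx,cy)=(0.9992,-0.0403)
member 8 (4-5): L=3.4389, (cx,cy)=(0.5130,0.8584)
solve A·x = −loads:
  F[0-1] = +1275.9884 N (tension)
  F[0-2] = -1087.7801 N (compression)
  F[1-2] = -1163.6884 N (compression)
  F[1-3] = +1183.8435 N (tension)
  F[2-3] = +1189.9131 N (tension)
  F[2-4] = -2221.0388 N (compression)
  F[3-4] = -1294.2610 N (compression)
  F[3-5] = +2276.1025 N (tension)
  F[4-5] = -5302.1008 N (compression)
  Rx@0 = +445.4900 N
  Ry@0 = -1102.5470 N
  Ry@4 = +5745.7270 N

1189.913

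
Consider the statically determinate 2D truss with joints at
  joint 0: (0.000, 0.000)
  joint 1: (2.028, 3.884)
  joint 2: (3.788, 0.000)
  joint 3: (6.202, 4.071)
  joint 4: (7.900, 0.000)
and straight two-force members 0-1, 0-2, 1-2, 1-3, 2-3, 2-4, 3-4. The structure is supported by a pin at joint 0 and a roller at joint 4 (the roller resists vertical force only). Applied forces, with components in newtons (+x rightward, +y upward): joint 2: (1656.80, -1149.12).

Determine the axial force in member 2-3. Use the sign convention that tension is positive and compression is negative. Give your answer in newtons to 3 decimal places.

670.362

N=5 nodes, M=7 members, R=3 reactions → 2N=10, M+R=10
member 0 (0-1): L=4.3816, (cx,cy)=(0.4628,0.8864)
member 1 (0-2): L=3.7880, (cx,cy)=(1.0000,0.0000)
member 2 (1-2): L=4.2642, (cx,cy)=(0.4127,-0.9108)
member 3 (1-3): L=4.1782, (cx,cy)=(0.9990,0.0448)
member 4 (2-3): L=4.7329, (cx,cy)=(0.5100,0.8601)
member 5 (2-4): L=4.1120, (cx,cy)=(1.0000,0.0000)
member 6 (3-4): L=4.4109, (cx,cy)=(0.3850,-0.9229)
solve A·x = −loads:
  F[0-1] = -674.7500 N (compression)
  F[0-2] = +1969.1059 N (tension)
  F[1-2] = +628.5462 N (tension)
  F[1-3] = -572.3071 N (compression)
  F[2-3] = +670.3620 N (tension)
  F[2-4] = +229.8184 N (tension)
  F[3-4] = -597.0032 N (compression)
  Rx@0 = -1656.8000 N
  Ry@0 = +598.1242 N
  Ry@4 = +550.9958 N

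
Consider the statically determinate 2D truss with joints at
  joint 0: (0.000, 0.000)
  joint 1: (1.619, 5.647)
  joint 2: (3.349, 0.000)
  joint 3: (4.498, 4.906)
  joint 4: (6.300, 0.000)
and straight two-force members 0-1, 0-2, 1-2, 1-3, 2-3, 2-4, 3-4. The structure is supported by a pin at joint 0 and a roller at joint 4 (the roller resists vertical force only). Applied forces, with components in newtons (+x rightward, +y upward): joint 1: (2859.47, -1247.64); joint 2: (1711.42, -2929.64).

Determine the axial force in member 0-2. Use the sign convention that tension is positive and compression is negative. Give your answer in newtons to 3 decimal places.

N=5 nodes, M=7 members, R=3 reactions → 2N=10, M+R=10
member 0 (0-1): L=5.8745, (cx,cy)=(0.2756,0.9613)
member 1 (0-2): L=3.3490, (cx,cy)=(1.0000,0.0000)
member 2 (1-2): L=5.9061, (cx,cy)=(0.2929,-0.9561)
member 3 (1-3): L=2.9728, (cx,cy)=(0.9684,-0.2493)
member 4 (2-3): L=5.0388, (cx,cy)=(0.2280,0.9737)
member 5 (2-4): L=2.9510, (cx,cy)=(1.0000,0.0000)
member 6 (3-4): L=5.2265, (cx,cy)=(0.3448,-0.9387)
solve A·x = −loads:
  F[0-1] = +274.4140 N (tension)
  F[0-2] = +4495.2621 N (tension)
  F[1-2] = -902.5524 N (compression)
  F[1-3] = -2601.5797 N (compression)
  F[2-3] = +3895.2295 N (tension)
  F[2-4] = +1631.2275 N (tension)
  F[3-4] = -4731.1708 N (compression)
  Rx@0 = -4570.8900 N
  Ry@0 = -263.7868 N
  Ry@4 = +4441.0668 N

4495.262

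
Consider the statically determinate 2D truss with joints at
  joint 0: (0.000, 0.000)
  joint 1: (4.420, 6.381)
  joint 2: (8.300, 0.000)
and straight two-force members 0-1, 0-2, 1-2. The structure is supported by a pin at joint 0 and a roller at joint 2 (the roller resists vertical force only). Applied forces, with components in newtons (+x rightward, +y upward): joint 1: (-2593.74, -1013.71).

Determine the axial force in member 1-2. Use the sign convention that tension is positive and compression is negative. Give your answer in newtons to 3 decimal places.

N=3 nodes, M=3 members, R=3 reactions → 2N=6, M+R=6
member 0 (0-1): L=7.7623, (cx,cy)=(0.5694,0.8220)
member 1 (0-2): L=8.3000, (cx,cy)=(1.0000,0.0000)
member 2 (1-2): L=7.4680, (cx,cy)=(0.5195,-0.8544)
solve A·x = −loads:
  F[0-1] = -3002.1757 N (compression)
  F[0-2] = -884.2482 N (compression)
  F[1-2] = +1701.9581 N (tension)
  Rx@0 = +2593.7400 N
  Ry@0 = +2467.9337 N
  Ry@2 = -1454.2237 N

1701.958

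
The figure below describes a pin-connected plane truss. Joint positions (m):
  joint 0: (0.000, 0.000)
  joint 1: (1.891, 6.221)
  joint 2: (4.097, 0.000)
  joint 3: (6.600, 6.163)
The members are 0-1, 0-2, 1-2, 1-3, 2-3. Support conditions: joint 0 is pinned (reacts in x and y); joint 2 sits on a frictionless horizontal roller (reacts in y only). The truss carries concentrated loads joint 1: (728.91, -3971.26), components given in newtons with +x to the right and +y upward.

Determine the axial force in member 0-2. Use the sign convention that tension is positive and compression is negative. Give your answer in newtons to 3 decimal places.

1042.455

N=4 nodes, M=5 members, R=3 reactions → 2N=8, M+R=8
member 0 (0-1): L=6.5021, (cx,cy)=(0.2908,0.9568)
member 1 (0-2): L=4.0970, (cx,cy)=(1.0000,0.0000)
member 2 (1-2): L=6.6006, (cx,cy)=(0.3342,-0.9425)
member 3 (1-3): L=4.7094, (cx,cy)=(0.9999,-0.0123)
member 4 (2-3): L=6.6519, (cx,cy)=(0.3763,0.9265)
solve A·x = −loads:
  F[0-1] = -1078.1003 N (compression)
  F[0-2] = +1042.4551 N (tension)
  F[1-2] = -3119.1199 N (compression)
  F[1-3] = +0.0000 N (tension)
  F[2-3] = -0.0000 N (compression)
  Rx@0 = -728.9100 N
  Ry@0 = +1031.4988 N
  Ry@2 = +2939.7612 N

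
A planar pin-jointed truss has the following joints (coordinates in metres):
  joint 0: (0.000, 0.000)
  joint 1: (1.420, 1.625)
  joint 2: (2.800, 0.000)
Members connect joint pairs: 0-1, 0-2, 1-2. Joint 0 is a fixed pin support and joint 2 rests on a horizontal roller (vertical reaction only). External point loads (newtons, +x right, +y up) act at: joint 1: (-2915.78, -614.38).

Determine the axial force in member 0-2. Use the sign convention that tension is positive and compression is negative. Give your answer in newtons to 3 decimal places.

N=3 nodes, M=3 members, R=3 reactions → 2N=6, M+R=6
member 0 (0-1): L=2.1580, (cx,cy)=(0.6580,0.7530)
member 1 (0-2): L=2.8000, (cx,cy)=(1.0000,0.0000)
member 2 (1-2): L=2.1319, (cx,cy)=(0.6473,-0.7622)
solve A·x = −loads:
  F[0-1] = -2649.3711 N (compression)
  F[0-2] = -1172.4610 N (compression)
  F[1-2] = +1811.2878 N (tension)
  Rx@0 = +2915.7800 N
  Ry@0 = +1994.9953 N
  Ry@2 = -1380.6153 N

-1172.461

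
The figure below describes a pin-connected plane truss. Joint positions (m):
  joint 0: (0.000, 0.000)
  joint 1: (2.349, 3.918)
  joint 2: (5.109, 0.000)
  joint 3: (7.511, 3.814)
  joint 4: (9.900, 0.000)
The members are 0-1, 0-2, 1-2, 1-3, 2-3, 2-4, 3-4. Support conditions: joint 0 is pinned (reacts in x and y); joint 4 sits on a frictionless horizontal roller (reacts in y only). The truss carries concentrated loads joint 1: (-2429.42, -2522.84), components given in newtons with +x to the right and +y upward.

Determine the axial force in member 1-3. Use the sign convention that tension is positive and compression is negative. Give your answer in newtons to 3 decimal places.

450.191

N=5 nodes, M=7 members, R=3 reactions → 2N=10, M+R=10
member 0 (0-1): L=4.5682, (cx,cy)=(0.5142,0.8577)
member 1 (0-2): L=5.1090, (cx,cy)=(1.0000,0.0000)
member 2 (1-2): L=4.7925, (cx,cy)=(0.5759,-0.8175)
member 3 (1-3): L=5.1630, (cx,cy)=(0.9998,-0.0201)
member 4 (2-3): L=4.5073, (cx,cy)=(0.5329,0.8462)
member 5 (2-4): L=4.7910, (cx,cy)=(1.0000,0.0000)
member 6 (3-4): L=4.5004, (cx,cy)=(0.5308,-0.8475)
solve A·x = −loads:
  F[0-1] = -3364.5940 N (compression)
  F[0-2] = -699.3256 N (compression)
  F[1-2] = +432.7611 N (tension)
  F[1-3] = +450.1914 N (tension)
  F[2-3] = -418.1080 N (compression)
  F[2-4] = -227.2871 N (compression)
  F[3-4] = +428.1670 N (tension)
  Rx@0 = +2429.4200 N
  Ry@0 = +2885.7002 N
  Ry@4 = -362.8602 N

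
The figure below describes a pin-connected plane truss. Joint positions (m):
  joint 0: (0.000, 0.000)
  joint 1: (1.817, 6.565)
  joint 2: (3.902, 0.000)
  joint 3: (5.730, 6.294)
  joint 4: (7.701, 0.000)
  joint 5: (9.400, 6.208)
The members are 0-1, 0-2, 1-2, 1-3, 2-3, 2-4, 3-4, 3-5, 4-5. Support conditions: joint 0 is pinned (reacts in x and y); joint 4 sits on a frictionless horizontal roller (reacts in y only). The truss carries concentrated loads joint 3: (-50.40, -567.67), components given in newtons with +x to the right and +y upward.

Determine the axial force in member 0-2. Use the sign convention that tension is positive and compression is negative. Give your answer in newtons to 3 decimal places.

N=6 nodes, M=9 members, R=3 reactions → 2N=12, M+R=12
member 0 (0-1): L=6.8118, (cx,cy)=(0.2667,0.9638)
member 1 (0-2): L=3.9020, (cx,cy)=(1.0000,0.0000)
member 2 (1-2): L=6.8881, (cx,cy)=(0.3027,-0.9531)
member 3 (1-3): L=3.9224, (cx,cy)=(0.9976,-0.0691)
member 4 (2-3): L=6.5541, (cx,cy)=(0.2789,0.9603)
member 5 (2-4): L=3.7990, (cx,cy)=(1.0000,0.0000)
member 6 (3-4): L=6.5954, (cx,cy)=(0.2988,-0.9543)
member 7 (3-5): L=3.6710, (cx,cy)=(0.9997,-0.0234)
member 8 (4-5): L=6.4363, (cx,cy)=(0.2640,0.9645)
solve A·x = −loads:
  F[0-1] = -193.4923 N (compression)
  F[0-2] = +1.2127 N (tension)
  F[1-2] = +203.8957 N (tension)
  F[1-3] = -113.6022 N (compression)
  F[2-3] = -202.3608 N (compression)
  F[2-4] = +119.3712 N (tension)
  F[3-4] = -399.4422 N (compression)
  F[3-5] = -0.0000 N (compression)
  F[4-5] = +0.0000 N (tension)
  Rx@0 = +50.4000 N
  Ry@0 = +186.4816 N
  Ry@4 = +381.1884 N

1.213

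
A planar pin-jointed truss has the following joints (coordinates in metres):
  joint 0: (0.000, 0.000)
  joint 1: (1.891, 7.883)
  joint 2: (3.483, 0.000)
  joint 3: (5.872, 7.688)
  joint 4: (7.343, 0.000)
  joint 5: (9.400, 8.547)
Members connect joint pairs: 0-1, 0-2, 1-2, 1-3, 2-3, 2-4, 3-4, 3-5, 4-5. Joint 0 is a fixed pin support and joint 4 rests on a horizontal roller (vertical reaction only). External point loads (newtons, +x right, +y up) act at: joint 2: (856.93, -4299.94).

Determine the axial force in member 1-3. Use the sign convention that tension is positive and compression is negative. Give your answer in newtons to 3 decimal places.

-1009.895

N=6 nodes, M=9 members, R=3 reactions → 2N=12, M+R=12
member 0 (0-1): L=8.1066, (cx,cy)=(0.2333,0.9724)
member 1 (0-2): L=3.4830, (cx,cy)=(1.0000,0.0000)
member 2 (1-2): L=8.0421, (cx,cy)=(0.1980,-0.9802)
member 3 (1-3): L=3.9858, (cx,cy)=(0.9988,-0.0489)
member 4 (2-3): L=8.0506, (cx,cy)=(0.2967,0.9550)
member 5 (2-4): L=3.8600, (cx,cy)=(1.0000,0.0000)
member 6 (3-4): L=7.8275, (cx,cy)=(0.1879,-0.9822)
member 7 (3-5): L=3.6311, (cx,cy)=(0.9716,0.2366)
member 8 (4-5): L=8.7910, (cx,cy)=(0.2340,0.9722)
solve A·x = −loads:
  F[0-1] = -2324.4778 N (compression)
  F[0-2] = +1399.1508 N (tension)
  F[1-2] = +2356.3920 N (tension)
  F[1-3] = -1009.8945 N (compression)
  F[2-3] = +2084.0532 N (tension)
  F[2-4] = +390.2489 N (tension)
  F[3-4] = -2076.5865 N (compression)
  F[3-5] = +0.0000 N (tension)
  F[4-5] = -0.0000 N (compression)
  Rx@0 = -856.9300 N
  Ry@0 = +2260.3525 N
  Ry@4 = +2039.5875 N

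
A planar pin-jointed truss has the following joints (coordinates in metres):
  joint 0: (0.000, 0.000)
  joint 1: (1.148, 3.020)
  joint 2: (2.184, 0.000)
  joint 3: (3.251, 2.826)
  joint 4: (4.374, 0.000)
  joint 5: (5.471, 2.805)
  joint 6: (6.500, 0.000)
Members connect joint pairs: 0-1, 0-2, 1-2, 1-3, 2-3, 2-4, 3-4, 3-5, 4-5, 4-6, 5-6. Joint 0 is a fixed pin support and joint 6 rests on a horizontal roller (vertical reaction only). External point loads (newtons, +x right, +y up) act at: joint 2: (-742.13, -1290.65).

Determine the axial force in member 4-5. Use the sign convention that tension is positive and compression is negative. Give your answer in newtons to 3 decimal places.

N=7 nodes, M=11 members, R=3 reactions → 2N=14, M+R=14
member 0 (0-1): L=3.2308, (cx,cy)=(0.3553,0.9347)
member 1 (0-2): L=2.1840, (cx,cy)=(1.0000,0.0000)
member 2 (1-2): L=3.1928, (cx,cy)=(0.3245,-0.9459)
member 3 (1-3): L=2.1119, (cx,cy)=(0.9958,-0.0919)
member 4 (2-3): L=3.0207, (cx,cy)=(0.3532,0.9355)
member 5 (2-4): L=2.1900, (cx,cy)=(1.0000,0.0000)
member 6 (3-4): L=3.0410, (cx,cy)=(0.3693,-0.9293)
member 7 (3-5): L=2.2201, (cx,cy)=(1.0000,-0.0095)
member 8 (4-5): L=3.0119, (cx,cy)=(0.3642,0.9313)
member 9 (4-6): L=2.1260, (cx,cy)=(1.0000,0.0000)
member 10 (5-6): L=2.9878, (cx,cy)=(0.3444,-0.9388)
solve A·x = −loads:
  F[0-1] = -916.8211 N (compression)
  F[0-2] = -416.3597 N (compression)
  F[1-2] = +968.4331 N (tension)
  F[1-3] = -642.7293 N (compression)
  F[2-3] = +400.4305 N (tension)
  F[2-4] = +498.5691 N (tension)
  F[3-4] = -463.3105 N (compression)
  F[3-5] = -327.4869 N (compression)
  F[4-5] = +462.3166 N (tension)
  F[4-6] = +159.0854 N (tension)
  F[5-6] = -461.9175 N (compression)
  Rx@0 = +742.1300 N
  Ry@0 = +856.9916 N
  Ry@6 = +433.6584 N

462.317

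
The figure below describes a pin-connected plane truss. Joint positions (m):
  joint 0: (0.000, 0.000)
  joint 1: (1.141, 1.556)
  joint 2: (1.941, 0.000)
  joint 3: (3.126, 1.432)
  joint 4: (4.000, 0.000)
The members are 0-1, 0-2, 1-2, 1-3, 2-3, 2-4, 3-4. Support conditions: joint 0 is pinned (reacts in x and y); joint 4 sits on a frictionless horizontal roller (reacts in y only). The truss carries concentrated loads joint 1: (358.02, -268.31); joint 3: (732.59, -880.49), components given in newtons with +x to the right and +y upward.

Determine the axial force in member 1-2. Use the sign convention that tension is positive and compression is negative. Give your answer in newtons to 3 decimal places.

N=5 nodes, M=7 members, R=3 reactions → 2N=10, M+R=10
member 0 (0-1): L=1.9295, (cx,cy)=(0.5913,0.8064)
member 1 (0-2): L=1.9410, (cx,cy)=(1.0000,0.0000)
member 2 (1-2): L=1.7496, (cx,cy)=(0.4572,-0.8893)
member 3 (1-3): L=1.9889, (cx,cy)=(0.9981,-0.0623)
member 4 (2-3): L=1.8587, (cx,cy)=(0.6375,0.7704)
member 5 (2-4): L=2.0590, (cx,cy)=(1.0000,0.0000)
member 6 (3-4): L=1.6776, (cx,cy)=(0.5210,-0.8536)
solve A·x = −loads:
  F[0-1] = +21.5463 N (tension)
  F[0-2] = +1077.8688 N (tension)
  F[1-2] = -306.8346 N (compression)
  F[1-3] = -205.3799 N (compression)
  F[2-3] = +354.1964 N (tension)
  F[2-4] = +711.7579 N (tension)
  F[3-4] = -1366.2226 N (compression)
  Rx@0 = -1090.6100 N
  Ry@0 = -17.3754 N
  Ry@4 = +1166.1754 N

-306.835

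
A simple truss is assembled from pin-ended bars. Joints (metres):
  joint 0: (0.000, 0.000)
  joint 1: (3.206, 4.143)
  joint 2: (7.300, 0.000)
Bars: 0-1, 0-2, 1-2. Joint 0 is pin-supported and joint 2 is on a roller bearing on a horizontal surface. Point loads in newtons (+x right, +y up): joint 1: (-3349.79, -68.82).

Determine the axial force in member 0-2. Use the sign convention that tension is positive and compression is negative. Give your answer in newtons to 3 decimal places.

-1848.769

N=3 nodes, M=3 members, R=3 reactions → 2N=6, M+R=6
member 0 (0-1): L=5.2386, (cx,cy)=(0.6120,0.7909)
member 1 (0-2): L=7.3000, (cx,cy)=(1.0000,0.0000)
member 2 (1-2): L=5.8245, (cx,cy)=(0.7029,-0.7113)
solve A·x = −loads:
  F[0-1] = -2452.6646 N (compression)
  F[0-2] = -1848.7689 N (compression)
  F[1-2] = +2630.2470 N (tension)
  Rx@0 = +3349.7900 N
  Ry@0 = +1939.7163 N
  Ry@2 = -1870.8963 N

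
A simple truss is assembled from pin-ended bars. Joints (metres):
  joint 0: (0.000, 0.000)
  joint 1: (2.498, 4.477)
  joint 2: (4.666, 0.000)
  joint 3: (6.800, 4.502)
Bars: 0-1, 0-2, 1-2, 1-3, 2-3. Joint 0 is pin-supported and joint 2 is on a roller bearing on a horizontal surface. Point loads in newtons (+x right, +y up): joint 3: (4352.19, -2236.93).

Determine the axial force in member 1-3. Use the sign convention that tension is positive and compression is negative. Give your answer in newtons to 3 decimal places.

N=4 nodes, M=5 members, R=3 reactions → 2N=8, M+R=8
member 0 (0-1): L=5.1267, (cx,cy)=(0.4872,0.8733)
member 1 (0-2): L=4.6660, (cx,cy)=(1.0000,0.0000)
member 2 (1-2): L=4.9743, (cx,cy)=(0.4358,-0.9000)
member 3 (1-3): L=4.3021, (cx,cy)=(1.0000,0.0058)
member 4 (2-3): L=4.9822, (cx,cy)=(0.4283,0.9036)
solve A·x = −loads:
  F[0-1] = +5980.1916 N (tension)
  F[0-2] = +1438.3503 N (tension)
  F[1-2] = -5767.3340 N (compression)
  F[1-3] = +5427.5628 N (tension)
  F[2-3] = -2510.4158 N (compression)
  Rx@0 = -4352.1900 N
  Ry@0 = -5222.2820 N
  Ry@2 = +7459.2120 N

5427.563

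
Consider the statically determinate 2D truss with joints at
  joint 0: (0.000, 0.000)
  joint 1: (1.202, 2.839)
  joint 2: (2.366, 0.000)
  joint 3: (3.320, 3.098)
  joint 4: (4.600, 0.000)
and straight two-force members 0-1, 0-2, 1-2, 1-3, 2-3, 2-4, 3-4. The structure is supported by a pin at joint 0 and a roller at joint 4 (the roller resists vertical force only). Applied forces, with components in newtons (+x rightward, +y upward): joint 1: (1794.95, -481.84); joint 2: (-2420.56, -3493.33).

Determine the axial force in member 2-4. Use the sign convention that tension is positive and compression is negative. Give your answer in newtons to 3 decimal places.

N=5 nodes, M=7 members, R=3 reactions → 2N=10, M+R=10
member 0 (0-1): L=3.0830, (cx,cy)=(0.3899,0.9209)
member 1 (0-2): L=2.3660, (cx,cy)=(1.0000,0.0000)
member 2 (1-2): L=3.0684, (cx,cy)=(0.3794,-0.9253)
member 3 (1-3): L=2.1338, (cx,cy)=(0.9926,0.1214)
member 4 (2-3): L=3.2416, (cx,cy)=(0.2943,0.9557)
member 5 (2-4): L=2.2340, (cx,cy)=(1.0000,0.0000)
member 6 (3-4): L=3.3520, (cx,cy)=(0.3819,-0.9242)
solve A·x = −loads:
  F[0-1] = -1025.8625 N (compression)
  F[0-2] = -225.6433 N (compression)
  F[1-2] = +200.1094 N (tension)
  F[1-3] = -2287.7450 N (compression)
  F[2-3] = +3461.4797 N (tension)
  F[2-4] = +1252.1069 N (tension)
  F[3-4] = -3278.9694 N (compression)
  Rx@0 = +625.6100 N
  Ry@0 = +944.6801 N
  Ry@4 = +3030.4899 N

1252.107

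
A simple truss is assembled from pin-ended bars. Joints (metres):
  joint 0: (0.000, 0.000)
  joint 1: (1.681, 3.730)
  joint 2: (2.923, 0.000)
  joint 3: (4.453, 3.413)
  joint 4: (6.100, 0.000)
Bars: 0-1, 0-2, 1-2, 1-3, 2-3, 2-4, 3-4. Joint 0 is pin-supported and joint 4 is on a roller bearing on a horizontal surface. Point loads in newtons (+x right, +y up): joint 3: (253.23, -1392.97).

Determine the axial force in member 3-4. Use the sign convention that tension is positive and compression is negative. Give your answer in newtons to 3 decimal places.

N=5 nodes, M=7 members, R=3 reactions → 2N=10, M+R=10
member 0 (0-1): L=4.0913, (cx,cy)=(0.4109,0.9117)
member 1 (0-2): L=2.9230, (cx,cy)=(1.0000,0.0000)
member 2 (1-2): L=3.9313, (cx,cy)=(0.3159,-0.9488)
member 3 (1-3): L=2.7901, (cx,cy)=(0.9935,-0.1136)
member 4 (2-3): L=3.7402, (cx,cy)=(0.4091,0.9125)
member 5 (2-4): L=3.1770, (cx,cy)=(1.0000,0.0000)
member 6 (3-4): L=3.7896, (cx,cy)=(0.4346,-0.9006)
solve A·x = −loads:
  F[0-1] = -257.1235 N (compression)
  F[0-2] = +358.8751 N (tension)
  F[1-2] = +270.0895 N (tension)
  F[1-3] = -192.2171 N (compression)
  F[2-3] = -280.8276 N (compression)
  F[2-4] = +559.0787 N (tension)
  F[3-4] = -1286.3952 N (compression)
  Rx@0 = -253.2300 N
  Ry@0 = +234.4176 N
  Ry@4 = +1158.5524 N

-1286.395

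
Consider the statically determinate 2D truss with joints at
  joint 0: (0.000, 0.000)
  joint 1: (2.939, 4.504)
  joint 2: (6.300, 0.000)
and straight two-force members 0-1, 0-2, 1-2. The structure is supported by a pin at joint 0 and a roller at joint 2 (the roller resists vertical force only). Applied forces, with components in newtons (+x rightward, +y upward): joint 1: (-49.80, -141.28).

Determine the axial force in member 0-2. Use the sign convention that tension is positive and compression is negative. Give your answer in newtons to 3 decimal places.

N=3 nodes, M=3 members, R=3 reactions → 2N=6, M+R=6
member 0 (0-1): L=5.3781, (cx,cy)=(0.5465,0.8375)
member 1 (0-2): L=6.3000, (cx,cy)=(1.0000,0.0000)
member 2 (1-2): L=5.6198, (cx,cy)=(0.5981,-0.8014)
solve A·x = −loads:
  F[0-1] = -132.5114 N (compression)
  F[0-2] = +22.6145 N (tension)
  F[1-2] = -37.8130 N (compression)
  Rx@0 = +49.8000 N
  Ry@0 = +110.9748 N
  Ry@2 = +30.3052 N

22.615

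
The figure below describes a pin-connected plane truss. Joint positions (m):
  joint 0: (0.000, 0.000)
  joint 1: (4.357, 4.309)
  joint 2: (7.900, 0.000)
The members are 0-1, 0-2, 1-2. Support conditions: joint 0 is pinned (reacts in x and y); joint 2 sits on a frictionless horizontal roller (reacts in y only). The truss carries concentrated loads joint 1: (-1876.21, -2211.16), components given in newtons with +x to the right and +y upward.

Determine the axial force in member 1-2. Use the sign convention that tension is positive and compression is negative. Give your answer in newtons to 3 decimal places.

-253.917

N=3 nodes, M=3 members, R=3 reactions → 2N=6, M+R=6
member 0 (0-1): L=6.1279, (cx,cy)=(0.7110,0.7032)
member 1 (0-2): L=7.9000, (cx,cy)=(1.0000,0.0000)
member 2 (1-2): L=5.5786, (cx,cy)=(0.6351,-0.7724)
solve A·x = −loads:
  F[0-1] = -2865.5972 N (compression)
  F[0-2] = +161.2653 N (tension)
  F[1-2] = -253.9171 N (compression)
  Rx@0 = +1876.2100 N
  Ry@0 = +2015.0290 N
  Ry@2 = +196.1310 N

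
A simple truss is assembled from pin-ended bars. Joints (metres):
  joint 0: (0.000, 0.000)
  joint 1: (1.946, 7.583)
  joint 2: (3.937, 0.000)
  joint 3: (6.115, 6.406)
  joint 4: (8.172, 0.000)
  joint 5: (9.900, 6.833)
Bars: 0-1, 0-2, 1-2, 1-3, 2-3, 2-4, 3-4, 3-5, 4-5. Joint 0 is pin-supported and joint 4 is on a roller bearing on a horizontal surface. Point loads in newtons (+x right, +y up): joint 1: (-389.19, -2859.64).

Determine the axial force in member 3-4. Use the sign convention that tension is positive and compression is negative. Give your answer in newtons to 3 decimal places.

N=6 nodes, M=9 members, R=3 reactions → 2N=12, M+R=12
member 0 (0-1): L=7.8287, (cx,cy)=(0.2486,0.9686)
member 1 (0-2): L=3.9370, (cx,cy)=(1.0000,0.0000)
member 2 (1-2): L=7.8400, (cx,cy)=(0.2540,-0.9672)
member 3 (1-3): L=4.3320, (cx,cy)=(0.9624,-0.2717)
member 4 (2-3): L=6.7661, (cx,cy)=(0.3219,0.9468)
member 5 (2-4): L=4.2350, (cx,cy)=(1.0000,0.0000)
member 6 (3-4): L=6.7282, (cx,cy)=(0.3057,-0.9521)
member 7 (3-5): L=3.8090, (cx,cy)=(0.9937,0.1121)
member 8 (4-5): L=7.0481, (cx,cy)=(0.2452,0.9695)
solve A·x = −loads:
  F[0-1] = -2622.1115 N (compression)
  F[0-2] = +262.5936 N (tension)
  F[1-2] = -274.3566 N (compression)
  F[1-3] = -200.4608 N (compression)
  F[2-3] = +280.2802 N (tension)
  F[2-4] = +102.6983 N (tension)
  F[3-4] = -335.9117 N (compression)
  F[3-5] = -0.0000 N (tension)
  F[4-5] = -0.0000 N (tension)
  Rx@0 = +389.1900 N
  Ry@0 = +2539.8123 N
  Ry@4 = +319.8277 N

-335.912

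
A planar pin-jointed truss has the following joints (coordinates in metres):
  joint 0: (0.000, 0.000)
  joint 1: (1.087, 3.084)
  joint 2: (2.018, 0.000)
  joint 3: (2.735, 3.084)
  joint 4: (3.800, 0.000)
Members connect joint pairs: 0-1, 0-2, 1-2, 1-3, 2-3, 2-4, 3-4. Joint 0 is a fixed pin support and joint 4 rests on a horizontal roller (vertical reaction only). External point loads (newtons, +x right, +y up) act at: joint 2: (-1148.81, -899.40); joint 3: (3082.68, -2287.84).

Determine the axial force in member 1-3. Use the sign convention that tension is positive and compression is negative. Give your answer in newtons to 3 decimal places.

941.517

N=5 nodes, M=7 members, R=3 reactions → 2N=10, M+R=10
member 0 (0-1): L=3.2700, (cx,cy)=(0.3324,0.9431)
member 1 (0-2): L=2.0180, (cx,cy)=(1.0000,0.0000)
member 2 (1-2): L=3.2215, (cx,cy)=(0.2890,-0.9573)
member 3 (1-3): L=1.6480, (cx,cy)=(1.0000,0.0000)
member 4 (2-3): L=3.1663, (cx,cy)=(0.2265,0.9740)
member 5 (2-4): L=1.7820, (cx,cy)=(1.0000,0.0000)
member 6 (3-4): L=3.2627, (cx,cy)=(0.3264,-0.9452)
solve A·x = −loads:
  F[0-1] = +1525.6301 N (tension)
  F[0-2] = +1426.7198 N (tension)
  F[1-2] = -1503.0038 N (compression)
  F[1-3] = +941.5172 N (tension)
  F[2-3] = +2400.6318 N (tension)
  F[2-4] = +1597.5379 N (tension)
  F[3-4] = -4894.1820 N (compression)
  Rx@0 = -1933.8700 N
  Ry@0 = -1438.8697 N
  Ry@4 = +4626.1097 N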